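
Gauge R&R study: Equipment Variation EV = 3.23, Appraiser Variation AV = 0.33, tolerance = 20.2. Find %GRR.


GRR = sqrt(EV^2 + AV^2) = sqrt(3.23^2 + 0.33^2) = 3.2468138
%GRR = GRR / tol * 100 = 3.2468138 / 20.2 * 100
%GRR = 16.0733

16.0733


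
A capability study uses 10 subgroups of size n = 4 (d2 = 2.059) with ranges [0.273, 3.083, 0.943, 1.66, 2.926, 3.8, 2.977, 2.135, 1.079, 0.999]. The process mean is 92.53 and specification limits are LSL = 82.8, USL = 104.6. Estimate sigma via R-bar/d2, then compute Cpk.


R_bar = (0.273 + 3.083 + 0.943 + 1.66 + 2.926 + 3.8 + 2.977 + 2.135 + 1.079 + 0.999) / 10 = 1.9875
sigma = R_bar / d2 = 1.9875 / 2.059 = 0.96527441
Cp = (USL - LSL)/(6*sigma) = (104.6 - 82.8)/(6*0.96527441) = 3.7640
Cpu = (104.6 - 92.53)/(3*0.96527441) = 4.1681
Cpl = (92.53 - 82.8)/(3*0.96527441) = 3.3600
Cpk = min(Cpu, Cpl) = 3.3600

3.3600


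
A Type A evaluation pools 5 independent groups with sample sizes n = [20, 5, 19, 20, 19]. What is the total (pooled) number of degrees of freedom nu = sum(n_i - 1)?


nu = sum_i (n_i - 1)
nu = ((20 - 1) + (5 - 1) + (19 - 1) + (20 - 1) + (19 - 1))
nu = 19 + 4 + 18 + 19 + 18
nu = 78

78


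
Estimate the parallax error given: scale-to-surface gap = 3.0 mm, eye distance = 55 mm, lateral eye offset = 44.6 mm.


error = h * offset / d
= 3.0 * 44.6 / 55
= 2.4327

2.4327


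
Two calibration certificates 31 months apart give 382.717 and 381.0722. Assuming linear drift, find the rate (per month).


rate = (v2 - v1) / months
= (381.0722 - 382.717) / 31
= -1.6448 / 31
= -0.0531

-0.0531


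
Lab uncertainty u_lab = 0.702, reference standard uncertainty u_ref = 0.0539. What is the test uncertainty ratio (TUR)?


TUR = u_lab / u_ref
= 0.702 / 0.0539
= 13.0241

13.0241


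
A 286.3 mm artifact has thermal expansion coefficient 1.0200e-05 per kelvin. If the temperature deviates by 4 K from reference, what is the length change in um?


dL = L * alpha * dT
= 286.3 * 1.0200e-05 * 4
= 0.0116810 mm
dL_um = 0.0116810 * 1000 = 11.6810 um

11.6810


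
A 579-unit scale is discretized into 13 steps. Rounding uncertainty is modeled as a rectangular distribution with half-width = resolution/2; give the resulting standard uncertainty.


resolution = range / divisions
resolution = 579 / 13 = 44.538462
u_res = resolution / (2*sqrt(3))
u_res = 44.538462 / 3.4641016
u_res = 12.8571

12.8571


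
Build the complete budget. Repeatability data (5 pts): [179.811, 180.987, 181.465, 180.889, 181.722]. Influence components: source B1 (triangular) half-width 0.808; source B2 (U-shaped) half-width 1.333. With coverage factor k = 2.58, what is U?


mean = (179.811 + 180.987 + 181.465 + 180.889 + 181.722) / 5 = 180.9748
s = sqrt(sum((x - mean)^2)/(n-1)) = 0.73493959
u_A = s / sqrt(n) = 0.73493959 / sqrt(5) = 0.32867498
u_B1 = 0.808 / sqrt(6) = 0.32986462
u_B2 = 1.333 / sqrt(2) = 0.94257334
uc = sqrt(0.32867498^2 + 0.32986462^2 + 0.94257334^2) = 1.0513241
U = k * uc = 2.58 * 1.0513241
U = 2.7124

2.7124


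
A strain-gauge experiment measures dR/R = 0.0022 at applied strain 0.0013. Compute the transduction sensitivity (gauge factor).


GF = (dR/R) / epsilon
= 0.0022 / 0.0013
= 1.6923

1.6923


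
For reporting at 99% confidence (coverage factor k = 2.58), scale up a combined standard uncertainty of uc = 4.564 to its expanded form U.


U = k * uc
U = 2.58 * 4.564
U = 11.7751

11.7751


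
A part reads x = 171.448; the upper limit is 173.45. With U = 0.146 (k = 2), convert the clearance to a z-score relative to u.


u = U / k = 0.146 / 2 = 0.073
margin = |USL - x| = |173.45 - 171.448| = 2.002
z = margin / u = 2.002 / 0.073
z = 27.4247

27.4247


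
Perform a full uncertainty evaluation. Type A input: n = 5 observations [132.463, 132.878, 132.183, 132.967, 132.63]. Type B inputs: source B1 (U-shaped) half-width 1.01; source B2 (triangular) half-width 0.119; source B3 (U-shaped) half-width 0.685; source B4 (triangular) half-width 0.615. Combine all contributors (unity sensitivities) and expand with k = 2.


mean = (132.463 + 132.878 + 132.183 + 132.967 + 132.63) / 5 = 132.6242
s = sqrt(sum((x - mean)^2)/(n-1)) = 0.31725494
u_A = s / sqrt(n) = 0.31725494 / sqrt(5) = 0.14188072
u_B1 = 1.01 / sqrt(2) = 0.71417785
u_B2 = 0.119 / sqrt(6) = 0.048581547
u_B3 = 0.685 / sqrt(2) = 0.48436815
u_B4 = 0.615 / sqrt(6) = 0.2510727
uc = sqrt(0.14188072^2 + 0.71417785^2 + 0.048581547^2 + 0.48436815^2 + 0.2510727^2) = 0.9111478
U = k * uc = 2 * 0.9111478
U = 1.8223

1.8223


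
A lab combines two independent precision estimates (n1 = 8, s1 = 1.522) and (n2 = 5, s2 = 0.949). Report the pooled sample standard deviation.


s_p = sqrt(((n1-1)*s1^2 + (n2-1)*s2^2) / (n1+n2-2))
numerator = (8-1)*1.522^2 + (5-1)*0.949^2 = 16.215388 + 3.602404 = 19.817792
denominator = 8 + 5 - 2 = 11
s_p^2 = 19.817792 / 11 = 1.8016175
s_p = sqrt(1.8016175) = 1.3422

1.3422


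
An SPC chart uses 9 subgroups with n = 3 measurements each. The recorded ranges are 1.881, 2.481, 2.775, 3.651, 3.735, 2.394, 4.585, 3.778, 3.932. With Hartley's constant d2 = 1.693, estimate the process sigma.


R_bar = (1.881 + 2.481 + 2.775 + 3.651 + 3.735 + 2.394 + 4.585 + 3.778 + 3.932) / 9
R_bar = 29.212 / 9 = 3.2457778
sigma_hat = R_bar / d2 = 3.2457778 / 1.693 = 1.9172

1.9172


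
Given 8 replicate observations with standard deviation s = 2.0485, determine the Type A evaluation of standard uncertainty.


u_A = s / sqrt(n)
u_A = 2.0485 / sqrt(8)
u_A = 2.0485 / 2.8284271
u_A = 0.7243

0.7243


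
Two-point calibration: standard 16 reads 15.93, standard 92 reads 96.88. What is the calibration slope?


slope = (y2 - y1) / (x2 - x1)
= (96.88 - 15.93) / (92 - 16)
= 80.9500 / 76
= 1.0651

1.0651


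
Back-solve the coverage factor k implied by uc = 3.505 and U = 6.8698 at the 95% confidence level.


k = U / uc
k = 6.8698 / 3.505
k = 1.96

1.96


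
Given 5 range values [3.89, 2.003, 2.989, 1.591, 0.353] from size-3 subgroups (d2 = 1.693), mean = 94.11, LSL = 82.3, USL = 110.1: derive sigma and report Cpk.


R_bar = (3.89 + 2.003 + 2.989 + 1.591 + 0.353) / 5 = 2.1652
sigma = R_bar / d2 = 2.1652 / 1.693 = 1.2789132
Cp = (USL - LSL)/(6*sigma) = (110.1 - 82.3)/(6*1.2789132) = 3.6229
Cpu = (110.1 - 94.11)/(3*1.2789132) = 4.1676
Cpl = (94.11 - 82.3)/(3*1.2789132) = 3.0781
Cpk = min(Cpu, Cpl) = 3.0781

3.0781


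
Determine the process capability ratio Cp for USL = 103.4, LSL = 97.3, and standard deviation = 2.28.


Cp = (USL - LSL) / (6 * sigma)
= (103.4 - 97.3) / (6 * 2.28)
= 6.1000 / 13.6800
= 0.4459

0.4459


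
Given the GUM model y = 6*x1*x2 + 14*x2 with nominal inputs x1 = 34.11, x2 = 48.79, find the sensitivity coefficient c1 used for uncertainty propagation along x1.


y = 6*x1*x2 + 14*x2
dy/dx1 = 6*x2
Evaluate at x2 = 48.79: c1 = 6 * 48.79
c1 = 292.7400

292.7400


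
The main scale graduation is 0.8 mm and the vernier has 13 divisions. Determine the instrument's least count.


LC = MSD / n_div
= 0.8 / 13
= 0.0615

0.0615


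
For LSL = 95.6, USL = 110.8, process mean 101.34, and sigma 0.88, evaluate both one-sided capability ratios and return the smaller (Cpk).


Cpu = (USL - mean) / (3*sigma) = (110.8 - 101.34) / (3*0.88) = 3.5833
Cpl = (mean - LSL) / (3*sigma) = (101.34 - 95.6) / (3*0.88) = 2.1742
Cpk = min(Cpu, Cpl) = 2.1742

2.1742


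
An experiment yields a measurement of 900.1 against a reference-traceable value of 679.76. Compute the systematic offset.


Systematic error = measured - true
= 900.1 - 679.76
= 220.3400

220.3400


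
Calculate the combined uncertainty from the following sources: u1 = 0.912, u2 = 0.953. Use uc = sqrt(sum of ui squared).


uc = sqrt(0.912^2 + 0.953^2)
uc = sqrt(1.739953)
uc = 1.3191

1.3191


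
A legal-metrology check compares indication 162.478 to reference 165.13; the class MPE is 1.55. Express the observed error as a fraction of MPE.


e = indication - reference = 162.478 - 165.13 = -2.6520
|e| = 2.6520
ratio = |e| / MPE = 2.6520 / 1.55
ratio = 1.7110

1.7110


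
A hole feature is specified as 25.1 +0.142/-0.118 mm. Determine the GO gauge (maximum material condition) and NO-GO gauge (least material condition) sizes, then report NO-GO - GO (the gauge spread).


GO = nominal - lower_tol (smallest hole = maximum material condition)
GO = 25.1 - 0.118 = 24.982
NO-GO = nominal + upper_tol (largest hole = least material condition)
NO-GO = 25.1 + 0.142 = 25.242
spread = NO-GO - GO = 25.242 - 24.982 = 0.2600

0.2600


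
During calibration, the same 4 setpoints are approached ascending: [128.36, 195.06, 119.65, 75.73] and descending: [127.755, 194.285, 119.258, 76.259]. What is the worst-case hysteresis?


|128.36 - 127.755| = 0.6050
|195.06 - 194.285| = 0.7750
|119.65 - 119.258| = 0.3920
|75.73 - 76.259| = 0.5290
hysteresis = max(diffs) = 0.7750

0.7750


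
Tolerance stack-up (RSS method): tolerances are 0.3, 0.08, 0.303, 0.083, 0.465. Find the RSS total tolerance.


RSS = sqrt(0.3^2 + 0.08^2 + 0.303^2 + 0.083^2 + 0.465^2)
= sqrt(0.411323)
= 0.6413

0.6413


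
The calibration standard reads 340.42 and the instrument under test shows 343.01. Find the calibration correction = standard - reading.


Correction = standard - reading
= 340.42 - 343.01
= -2.5900

-2.5900


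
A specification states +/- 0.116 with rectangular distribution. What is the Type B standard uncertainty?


u_B = half_width / sqrt(3)
u_B = 0.116 / 1.7320508
u_B = 0.0670

0.0670


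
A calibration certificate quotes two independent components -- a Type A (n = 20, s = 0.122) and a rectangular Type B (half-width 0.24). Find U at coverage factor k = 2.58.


u_A = s / sqrt(n) = 0.122 / sqrt(20) = 0.027280029
u_B = half_width / sqrt(3) = 0.24 / sqrt(3) = 0.13856406
uc = sqrt(u_A^2 + u_B^2) = sqrt(0.027280029^2 + 0.13856406^2) = 0.14122393
U = k * uc = 2.58 * 0.14122393
U = 0.3644

0.3644


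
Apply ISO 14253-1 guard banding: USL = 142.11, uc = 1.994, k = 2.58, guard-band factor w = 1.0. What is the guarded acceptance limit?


U = k * uc = 2.58 * 1.994 = 5.14452
guard band g = w * U = 1.0 * 5.14452 = 5.14452
AL = USL - g = 142.11 - 5.14452
AL = 136.9655

136.9655


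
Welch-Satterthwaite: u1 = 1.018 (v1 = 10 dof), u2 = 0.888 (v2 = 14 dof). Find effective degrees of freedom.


uc = sqrt(u1^2 + u2^2) = sqrt(1.018^2 + 0.888^2) = 1.3508768
v_eff = uc^4 / (u1^4/v1 + u2^4/v2)
= 1.3508768^4 / (1.018^4/10 + 0.888^4/14)
= 3.3301437 / 0.15181115
v_eff = 21.9361

21.9361


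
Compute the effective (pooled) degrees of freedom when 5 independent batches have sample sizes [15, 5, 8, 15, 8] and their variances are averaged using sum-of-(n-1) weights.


nu = sum_i (n_i - 1)
nu = ((15 - 1) + (5 - 1) + (8 - 1) + (15 - 1) + (8 - 1))
nu = 14 + 4 + 7 + 14 + 7
nu = 46

46


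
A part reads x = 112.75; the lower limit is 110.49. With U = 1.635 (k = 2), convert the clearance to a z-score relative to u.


u = U / k = 1.635 / 2 = 0.8175
margin = |LSL - x| = |110.49 - 112.75| = 2.26
z = margin / u = 2.26 / 0.8175
z = 2.7645

2.7645


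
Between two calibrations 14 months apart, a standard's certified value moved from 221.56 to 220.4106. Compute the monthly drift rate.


rate = (v2 - v1) / months
= (220.4106 - 221.56) / 14
= -1.1494 / 14
= -0.0821

-0.0821


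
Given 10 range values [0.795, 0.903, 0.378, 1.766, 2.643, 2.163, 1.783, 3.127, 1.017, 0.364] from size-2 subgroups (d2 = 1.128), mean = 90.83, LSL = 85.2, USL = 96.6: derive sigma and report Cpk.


R_bar = (0.795 + 0.903 + 0.378 + 1.766 + 2.643 + 2.163 + 1.783 + 3.127 + 1.017 + 0.364) / 10 = 1.4939
sigma = R_bar / d2 = 1.4939 / 1.128 = 1.3243794
Cp = (USL - LSL)/(6*sigma) = (96.6 - 85.2)/(6*1.3243794) = 1.4346
Cpu = (96.6 - 90.83)/(3*1.3243794) = 1.4523
Cpl = (90.83 - 85.2)/(3*1.3243794) = 1.4170
Cpk = min(Cpu, Cpl) = 1.4170

1.4170


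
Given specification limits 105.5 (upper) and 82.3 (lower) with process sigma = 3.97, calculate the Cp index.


Cp = (USL - LSL) / (6 * sigma)
= (105.5 - 82.3) / (6 * 3.97)
= 23.2000 / 23.8200
= 0.9740

0.9740


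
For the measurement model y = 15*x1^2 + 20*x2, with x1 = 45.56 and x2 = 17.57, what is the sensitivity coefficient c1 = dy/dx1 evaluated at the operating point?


y = 15*x1^2 + 20*x2
dy/dx1 = 2*15*x1
Evaluate at x1 = 45.56: c1 = 30 * 45.56
c1 = 1366.8000

1366.8000


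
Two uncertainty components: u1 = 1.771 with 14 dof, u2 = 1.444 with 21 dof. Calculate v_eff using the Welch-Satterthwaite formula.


uc = sqrt(u1^2 + u2^2) = sqrt(1.771^2 + 1.444^2) = 2.285077
v_eff = uc^4 / (u1^4/v1 + u2^4/v2)
= 2.285077^4 / (1.771^4/14 + 1.444^4/21)
= 27.264865 / 0.9096993
v_eff = 29.9713

29.9713


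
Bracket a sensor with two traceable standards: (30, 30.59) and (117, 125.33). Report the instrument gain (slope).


slope = (y2 - y1) / (x2 - x1)
= (125.33 - 30.59) / (117 - 30)
= 94.7400 / 87
= 1.0890

1.0890


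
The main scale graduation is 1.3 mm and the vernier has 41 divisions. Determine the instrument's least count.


LC = MSD / n_div
= 1.3 / 41
= 0.0317

0.0317


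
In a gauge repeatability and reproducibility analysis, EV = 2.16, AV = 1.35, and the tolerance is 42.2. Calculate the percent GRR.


GRR = sqrt(EV^2 + AV^2) = sqrt(2.16^2 + 1.35^2) = 2.5471749
%GRR = GRR / tol * 100 = 2.5471749 / 42.2 * 100
%GRR = 6.0360

6.0360


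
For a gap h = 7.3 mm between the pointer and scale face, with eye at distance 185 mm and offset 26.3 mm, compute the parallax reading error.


error = h * offset / d
= 7.3 * 26.3 / 185
= 1.0378

1.0378


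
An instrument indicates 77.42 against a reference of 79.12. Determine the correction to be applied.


Correction = standard - reading
= 79.12 - 77.42
= 1.7000

1.7000


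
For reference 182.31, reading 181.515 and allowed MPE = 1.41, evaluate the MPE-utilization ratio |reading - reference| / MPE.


e = indication - reference = 181.515 - 182.31 = -0.7950
|e| = 0.7950
ratio = |e| / MPE = 0.7950 / 1.41
ratio = 0.5638

0.5638


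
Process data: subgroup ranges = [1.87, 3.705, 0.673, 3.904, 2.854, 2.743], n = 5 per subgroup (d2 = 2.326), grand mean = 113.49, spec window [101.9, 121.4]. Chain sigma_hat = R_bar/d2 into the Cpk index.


R_bar = (1.87 + 3.705 + 0.673 + 3.904 + 2.854 + 2.743) / 6 = 2.6248333
sigma = R_bar / d2 = 2.6248333 / 2.326 = 1.1284752
Cp = (USL - LSL)/(6*sigma) = (121.4 - 101.9)/(6*1.1284752) = 2.8800
Cpu = (121.4 - 113.49)/(3*1.1284752) = 2.3365
Cpl = (113.49 - 101.9)/(3*1.1284752) = 3.4235
Cpk = min(Cpu, Cpl) = 2.3365

2.3365


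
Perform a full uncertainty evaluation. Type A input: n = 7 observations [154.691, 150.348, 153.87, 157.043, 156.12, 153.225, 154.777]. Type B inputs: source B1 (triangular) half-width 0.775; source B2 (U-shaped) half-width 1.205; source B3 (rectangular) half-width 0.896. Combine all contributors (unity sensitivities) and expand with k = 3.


mean = (154.691 + 150.348 + 153.87 + 157.043 + 156.12 + 153.225 + 154.777) / 7 = 154.2962857
s = sqrt(sum((x - mean)^2)/(n-1)) = 2.1670099
u_A = s / sqrt(n) = 2.1670099 / sqrt(7) = 0.81905275
u_B1 = 0.775 / sqrt(6) = 0.31639243
u_B2 = 1.205 / sqrt(2) = 0.85206367
u_B3 = 0.896 / sqrt(3) = 0.51730584
uc = sqrt(0.81905275^2 + 0.31639243^2 + 0.85206367^2 + 0.51730584^2) = 1.328371
U = k * uc = 3 * 1.328371
U = 3.9851

3.9851


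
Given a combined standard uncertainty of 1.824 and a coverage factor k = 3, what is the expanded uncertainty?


U = k * uc
U = 3 * 1.824
U = 5.4720

5.4720


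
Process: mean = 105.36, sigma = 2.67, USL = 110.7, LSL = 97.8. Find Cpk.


Cpu = (USL - mean) / (3*sigma) = (110.7 - 105.36) / (3*2.67) = 0.6667
Cpl = (mean - LSL) / (3*sigma) = (105.36 - 97.8) / (3*2.67) = 0.9438
Cpk = min(Cpu, Cpl) = 0.6667

0.6667


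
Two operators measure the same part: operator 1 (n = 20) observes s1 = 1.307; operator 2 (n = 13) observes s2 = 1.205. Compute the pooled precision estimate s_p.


s_p = sqrt(((n1-1)*s1^2 + (n2-1)*s2^2) / (n1+n2-2))
numerator = (20-1)*1.307^2 + (13-1)*1.205^2 = 32.456731 + 17.4243 = 49.881031
denominator = 20 + 13 - 2 = 31
s_p^2 = 49.881031 / 31 = 1.6090655
s_p = sqrt(1.6090655) = 1.2685

1.2685


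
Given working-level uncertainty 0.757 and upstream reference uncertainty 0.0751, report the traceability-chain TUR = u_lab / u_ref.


TUR = u_lab / u_ref
= 0.757 / 0.0751
= 10.0799

10.0799


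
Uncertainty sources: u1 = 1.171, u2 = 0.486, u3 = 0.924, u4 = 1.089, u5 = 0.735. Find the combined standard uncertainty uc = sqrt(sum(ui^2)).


uc = sqrt(1.171^2 + 0.486^2 + 0.924^2 + 1.089^2 + 0.735^2)
uc = sqrt(4.187359)
uc = 2.0463

2.0463


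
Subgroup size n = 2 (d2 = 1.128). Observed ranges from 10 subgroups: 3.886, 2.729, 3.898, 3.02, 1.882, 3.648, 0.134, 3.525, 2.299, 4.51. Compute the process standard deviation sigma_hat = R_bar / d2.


R_bar = (3.886 + 2.729 + 3.898 + 3.02 + 1.882 + 3.648 + 0.134 + 3.525 + 2.299 + 4.51) / 10
R_bar = 29.531 / 10 = 2.9531
sigma_hat = R_bar / d2 = 2.9531 / 1.128 = 2.6180

2.6180


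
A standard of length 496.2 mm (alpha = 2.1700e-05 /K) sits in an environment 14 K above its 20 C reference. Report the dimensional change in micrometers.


dL = L * alpha * dT
= 496.2 * 2.1700e-05 * 14
= 0.1507456 mm
dL_um = 0.1507456 * 1000 = 150.7456 um

150.7456


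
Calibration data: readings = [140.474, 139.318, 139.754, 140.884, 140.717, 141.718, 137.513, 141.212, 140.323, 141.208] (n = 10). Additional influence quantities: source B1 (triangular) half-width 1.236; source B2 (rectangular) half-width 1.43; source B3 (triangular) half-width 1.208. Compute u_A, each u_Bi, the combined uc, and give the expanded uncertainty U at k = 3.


mean = (140.474 + 139.318 + 139.754 + 140.884 + 140.717 + 141.718 + 137.513 + 141.212 + 140.323 + 141.208) / 10 = 140.3121
s = sqrt(sum((x - mean)^2)/(n-1)) = 1.2129407
u_A = s / sqrt(n) = 1.2129407 / sqrt(10) = 0.38356553
u_B1 = 1.236 / sqrt(6) = 0.50459489
u_B2 = 1.43 / sqrt(3) = 0.82561088
u_B3 = 1.208 / sqrt(6) = 0.49316393
uc = sqrt(0.38356553^2 + 0.50459489^2 + 0.82561088^2 + 0.49316393^2) = 1.1517736
U = k * uc = 3 * 1.1517736
U = 3.4553

3.4553


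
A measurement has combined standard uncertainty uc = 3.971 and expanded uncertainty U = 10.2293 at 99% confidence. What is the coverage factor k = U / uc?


k = U / uc
k = 10.2293 / 3.971
k = 2.576

2.576


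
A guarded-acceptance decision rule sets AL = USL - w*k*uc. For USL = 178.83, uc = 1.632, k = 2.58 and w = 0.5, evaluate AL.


U = k * uc = 2.58 * 1.632 = 4.21056
guard band g = w * U = 0.5 * 4.21056 = 2.10528
AL = USL - g = 178.83 - 2.10528
AL = 176.7247

176.7247


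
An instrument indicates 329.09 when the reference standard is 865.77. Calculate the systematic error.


Systematic error = measured - true
= 329.09 - 865.77
= -536.6800

-536.6800


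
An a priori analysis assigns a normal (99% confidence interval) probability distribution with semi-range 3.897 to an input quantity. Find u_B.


u_B = half_width / 2.576
u_B = 3.897 / 2.576
u_B = 1.5128

1.5128


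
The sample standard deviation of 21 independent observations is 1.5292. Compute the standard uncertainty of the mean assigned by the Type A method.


u_A = s / sqrt(n)
u_A = 1.5292 / sqrt(21)
u_A = 1.5292 / 4.5825757
u_A = 0.3337

0.3337


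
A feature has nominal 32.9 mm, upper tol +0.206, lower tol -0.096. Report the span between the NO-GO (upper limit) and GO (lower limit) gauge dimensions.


GO = nominal - lower_tol (smallest hole = maximum material condition)
GO = 32.9 - 0.096 = 32.804
NO-GO = nominal + upper_tol (largest hole = least material condition)
NO-GO = 32.9 + 0.206 = 33.106
spread = NO-GO - GO = 33.106 - 32.804 = 0.3020

0.3020


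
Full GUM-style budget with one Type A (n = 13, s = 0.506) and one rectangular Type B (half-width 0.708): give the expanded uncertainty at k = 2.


u_A = s / sqrt(n) = 0.506 / sqrt(13) = 0.14033915
u_B = half_width / sqrt(3) = 0.708 / sqrt(3) = 0.40876399
uc = sqrt(u_A^2 + u_B^2) = sqrt(0.14033915^2 + 0.40876399^2) = 0.43218408
U = k * uc = 2 * 0.43218408
U = 0.8644

0.8644


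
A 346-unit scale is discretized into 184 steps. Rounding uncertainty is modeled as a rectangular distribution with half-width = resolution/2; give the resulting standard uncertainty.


resolution = range / divisions
resolution = 346 / 184 = 1.8804348
u_res = resolution / (2*sqrt(3))
u_res = 1.8804348 / 3.4641016
u_res = 0.5428

0.5428


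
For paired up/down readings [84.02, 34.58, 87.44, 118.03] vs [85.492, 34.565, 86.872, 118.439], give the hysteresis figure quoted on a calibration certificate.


|84.02 - 85.492| = 1.4720
|34.58 - 34.565| = 0.0150
|87.44 - 86.872| = 0.5680
|118.03 - 118.439| = 0.4090
hysteresis = max(diffs) = 1.4720

1.4720


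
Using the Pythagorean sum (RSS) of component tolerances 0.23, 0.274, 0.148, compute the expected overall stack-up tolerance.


RSS = sqrt(0.23^2 + 0.274^2 + 0.148^2)
= sqrt(0.14988)
= 0.3871

0.3871


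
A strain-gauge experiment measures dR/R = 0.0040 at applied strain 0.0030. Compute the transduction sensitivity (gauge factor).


GF = (dR/R) / epsilon
= 0.0040 / 0.0030
= 1.3333

1.3333


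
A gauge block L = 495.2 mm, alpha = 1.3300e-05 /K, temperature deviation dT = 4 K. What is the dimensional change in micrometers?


dL = L * alpha * dT
= 495.2 * 1.3300e-05 * 4
= 0.0263446 mm
dL_um = 0.0263446 * 1000 = 26.3446 um

26.3446


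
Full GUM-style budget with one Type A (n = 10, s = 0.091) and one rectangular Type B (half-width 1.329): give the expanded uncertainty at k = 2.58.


u_A = s / sqrt(n) = 0.091 / sqrt(10) = 0.028776727
u_B = half_width / sqrt(3) = 1.329 / sqrt(3) = 0.76729851
uc = sqrt(u_A^2 + u_B^2) = sqrt(0.028776727^2 + 0.76729851^2) = 0.76783794
U = k * uc = 2.58 * 0.76783794
U = 1.9810

1.9810


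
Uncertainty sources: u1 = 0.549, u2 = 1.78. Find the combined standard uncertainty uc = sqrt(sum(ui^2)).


uc = sqrt(0.549^2 + 1.78^2)
uc = sqrt(3.469801)
uc = 1.8627

1.8627


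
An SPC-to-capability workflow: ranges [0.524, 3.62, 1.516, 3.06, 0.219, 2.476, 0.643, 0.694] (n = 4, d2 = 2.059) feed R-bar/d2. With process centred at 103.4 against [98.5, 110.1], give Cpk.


R_bar = (0.524 + 3.62 + 1.516 + 3.06 + 0.219 + 2.476 + 0.643 + 0.694) / 8 = 1.594
sigma = R_bar / d2 = 1.594 / 2.059 = 0.77416221
Cp = (USL - LSL)/(6*sigma) = (110.1 - 98.5)/(6*0.77416221) = 2.4973
Cpu = (110.1 - 103.4)/(3*0.77416221) = 2.8848
Cpl = (103.4 - 98.5)/(3*0.77416221) = 2.1098
Cpk = min(Cpu, Cpl) = 2.1098

2.1098


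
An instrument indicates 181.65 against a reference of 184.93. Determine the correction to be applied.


Correction = standard - reading
= 184.93 - 181.65
= 3.2800

3.2800


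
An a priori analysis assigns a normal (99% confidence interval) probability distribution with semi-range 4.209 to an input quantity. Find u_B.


u_B = half_width / 2.576
u_B = 4.209 / 2.576
u_B = 1.6339

1.6339


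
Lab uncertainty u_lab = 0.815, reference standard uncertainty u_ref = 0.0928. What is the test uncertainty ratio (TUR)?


TUR = u_lab / u_ref
= 0.815 / 0.0928
= 8.7823

8.7823


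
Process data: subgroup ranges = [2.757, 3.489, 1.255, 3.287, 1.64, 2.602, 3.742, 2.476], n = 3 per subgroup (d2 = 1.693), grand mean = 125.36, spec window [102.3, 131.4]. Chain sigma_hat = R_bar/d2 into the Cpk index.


R_bar = (2.757 + 3.489 + 1.255 + 3.287 + 1.64 + 2.602 + 3.742 + 2.476) / 8 = 2.656
sigma = R_bar / d2 = 2.656 / 1.693 = 1.5688128
Cp = (USL - LSL)/(6*sigma) = (131.4 - 102.3)/(6*1.5688128) = 3.0915
Cpu = (131.4 - 125.36)/(3*1.5688128) = 1.2833
Cpl = (125.36 - 102.3)/(3*1.5688128) = 4.8997
Cpk = min(Cpu, Cpl) = 1.2833

1.2833


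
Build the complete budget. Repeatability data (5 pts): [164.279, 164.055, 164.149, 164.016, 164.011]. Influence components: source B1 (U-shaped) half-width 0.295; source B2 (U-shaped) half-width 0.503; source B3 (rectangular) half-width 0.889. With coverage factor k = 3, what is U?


mean = (164.279 + 164.055 + 164.149 + 164.016 + 164.011) / 5 = 164.102
s = sqrt(sum((x - mean)^2)/(n-1)) = 0.1133843
u_A = s / sqrt(n) = 0.1133843 / sqrt(5) = 0.050707
u_B1 = 0.295 / sqrt(2) = 0.2085965
u_B2 = 0.503 / sqrt(2) = 0.35567471
u_B3 = 0.889 / sqrt(3) = 0.51326439
uc = sqrt(0.050707^2 + 0.2085965^2 + 0.35567471^2 + 0.51326439^2) = 0.66032457
U = k * uc = 3 * 0.66032457
U = 1.9810

1.9810


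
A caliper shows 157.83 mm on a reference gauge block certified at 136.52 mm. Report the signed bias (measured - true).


Systematic error = measured - true
= 157.83 - 136.52
= 21.3100

21.3100


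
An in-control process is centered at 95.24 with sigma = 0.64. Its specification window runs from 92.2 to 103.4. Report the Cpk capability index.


Cpu = (USL - mean) / (3*sigma) = (103.4 - 95.24) / (3*0.64) = 4.2500
Cpl = (mean - LSL) / (3*sigma) = (95.24 - 92.2) / (3*0.64) = 1.5833
Cpk = min(Cpu, Cpl) = 1.5833

1.5833


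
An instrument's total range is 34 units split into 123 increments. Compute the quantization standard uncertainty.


resolution = range / divisions
resolution = 34 / 123 = 0.27642276
u_res = resolution / (2*sqrt(3))
u_res = 0.27642276 / 3.4641016
u_res = 0.0798

0.0798


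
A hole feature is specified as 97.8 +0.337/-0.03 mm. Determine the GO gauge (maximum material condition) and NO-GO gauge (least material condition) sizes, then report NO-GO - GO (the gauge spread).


GO = nominal - lower_tol (smallest hole = maximum material condition)
GO = 97.8 - 0.03 = 97.77
NO-GO = nominal + upper_tol (largest hole = least material condition)
NO-GO = 97.8 + 0.337 = 98.137
spread = NO-GO - GO = 98.137 - 97.77 = 0.3670

0.3670


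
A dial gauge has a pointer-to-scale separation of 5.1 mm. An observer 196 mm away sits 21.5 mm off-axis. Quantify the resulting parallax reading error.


error = h * offset / d
= 5.1 * 21.5 / 196
= 0.5594

0.5594


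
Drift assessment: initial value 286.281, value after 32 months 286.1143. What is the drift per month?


rate = (v2 - v1) / months
= (286.1143 - 286.281) / 32
= -0.1667 / 32
= -0.0052

-0.0052


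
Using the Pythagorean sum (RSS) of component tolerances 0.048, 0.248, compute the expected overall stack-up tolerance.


RSS = sqrt(0.048^2 + 0.248^2)
= sqrt(0.063808)
= 0.2526

0.2526


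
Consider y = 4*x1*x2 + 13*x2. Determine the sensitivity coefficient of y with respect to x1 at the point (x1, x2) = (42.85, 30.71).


y = 4*x1*x2 + 13*x2
dy/dx1 = 4*x2
Evaluate at x2 = 30.71: c1 = 4 * 30.71
c1 = 122.8400

122.8400


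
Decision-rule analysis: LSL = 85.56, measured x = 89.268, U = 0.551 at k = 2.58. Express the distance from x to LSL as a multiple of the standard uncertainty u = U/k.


u = U / k = 0.551 / 2.58 = 0.21356589
margin = |LSL - x| = |85.56 - 89.268| = 3.708
z = margin / u = 3.708 / 0.21356589
z = 17.3623

17.3623


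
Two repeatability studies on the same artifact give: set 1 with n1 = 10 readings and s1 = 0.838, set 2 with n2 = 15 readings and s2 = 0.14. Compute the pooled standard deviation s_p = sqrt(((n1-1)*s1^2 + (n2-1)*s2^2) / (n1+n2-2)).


s_p = sqrt(((n1-1)*s1^2 + (n2-1)*s2^2) / (n1+n2-2))
numerator = (10-1)*0.838^2 + (15-1)*0.14^2 = 6.320196 + 0.2744 = 6.594596
denominator = 10 + 15 - 2 = 23
s_p^2 = 6.594596 / 23 = 0.28672157
s_p = sqrt(0.28672157) = 0.5355

0.5355


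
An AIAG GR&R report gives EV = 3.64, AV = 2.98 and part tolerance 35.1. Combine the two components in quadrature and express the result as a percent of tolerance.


GRR = sqrt(EV^2 + AV^2) = sqrt(3.64^2 + 2.98^2) = 4.7042534
%GRR = GRR / tol * 100 = 4.7042534 / 35.1 * 100
%GRR = 13.4024

13.4024


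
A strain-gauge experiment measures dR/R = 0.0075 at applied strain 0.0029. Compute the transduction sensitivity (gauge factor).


GF = (dR/R) / epsilon
= 0.0075 / 0.0029
= 2.5862

2.5862


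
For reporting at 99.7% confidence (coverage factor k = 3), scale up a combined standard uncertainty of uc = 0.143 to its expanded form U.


U = k * uc
U = 3 * 0.143
U = 0.4290

0.4290


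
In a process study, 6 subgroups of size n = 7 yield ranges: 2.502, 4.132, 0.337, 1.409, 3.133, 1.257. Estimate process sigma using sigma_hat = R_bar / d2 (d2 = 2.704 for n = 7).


R_bar = (2.502 + 4.132 + 0.337 + 1.409 + 3.133 + 1.257) / 6
R_bar = 12.77 / 6 = 2.1283333
sigma_hat = R_bar / d2 = 2.1283333 / 2.704 = 0.7871

0.7871


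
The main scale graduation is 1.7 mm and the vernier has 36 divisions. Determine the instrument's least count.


LC = MSD / n_div
= 1.7 / 36
= 0.0472

0.0472


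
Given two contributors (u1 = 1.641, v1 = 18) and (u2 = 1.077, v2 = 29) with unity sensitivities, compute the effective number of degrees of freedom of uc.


uc = sqrt(u1^2 + u2^2) = sqrt(1.641^2 + 1.077^2) = 1.9628576
v_eff = uc^4 / (u1^4/v1 + u2^4/v2)
= 1.9628576^4 / (1.641^4/18 + 1.077^4/29)
= 14.844145 / 0.44926144
v_eff = 33.0412

33.0412


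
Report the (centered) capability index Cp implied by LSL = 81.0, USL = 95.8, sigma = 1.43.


Cp = (USL - LSL) / (6 * sigma)
= (95.8 - 81.0) / (6 * 1.43)
= 14.8000 / 8.5800
= 1.7249

1.7249


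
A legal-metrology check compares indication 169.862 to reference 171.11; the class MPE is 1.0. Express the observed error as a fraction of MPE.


e = indication - reference = 169.862 - 171.11 = -1.2480
|e| = 1.2480
ratio = |e| / MPE = 1.2480 / 1.0
ratio = 1.2480

1.2480


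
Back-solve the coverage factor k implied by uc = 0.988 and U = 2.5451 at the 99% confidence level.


k = U / uc
k = 2.5451 / 0.988
k = 2.576

2.576


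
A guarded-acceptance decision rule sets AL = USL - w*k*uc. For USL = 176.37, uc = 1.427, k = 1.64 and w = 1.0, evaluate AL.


U = k * uc = 1.64 * 1.427 = 2.34028
guard band g = w * U = 1.0 * 2.34028 = 2.34028
AL = USL - g = 176.37 - 2.34028
AL = 174.0297

174.0297


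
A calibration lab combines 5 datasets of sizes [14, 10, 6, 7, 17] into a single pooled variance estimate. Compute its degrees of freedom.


nu = sum_i (n_i - 1)
nu = ((14 - 1) + (10 - 1) + (6 - 1) + (7 - 1) + (17 - 1))
nu = 13 + 9 + 5 + 6 + 16
nu = 49

49


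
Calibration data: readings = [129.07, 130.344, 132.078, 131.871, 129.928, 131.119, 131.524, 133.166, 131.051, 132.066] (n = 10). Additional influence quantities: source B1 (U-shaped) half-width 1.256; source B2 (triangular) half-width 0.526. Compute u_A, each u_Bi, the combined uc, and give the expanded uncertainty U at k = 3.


mean = (129.07 + 130.344 + 132.078 + 131.871 + 129.928 + 131.119 + 131.524 + 133.166 + 131.051 + 132.066) / 10 = 131.2217
s = sqrt(sum((x - mean)^2)/(n-1)) = 1.1950307
u_A = s / sqrt(n) = 1.1950307 / sqrt(10) = 0.37790189
u_B1 = 1.256 / sqrt(2) = 0.88812612
u_B2 = 0.526 / sqrt(6) = 0.2147386
uc = sqrt(0.37790189^2 + 0.88812612^2 + 0.2147386^2) = 0.98878234
U = k * uc = 3 * 0.98878234
U = 2.9663

2.9663


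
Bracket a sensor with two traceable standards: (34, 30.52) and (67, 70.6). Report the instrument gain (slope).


slope = (y2 - y1) / (x2 - x1)
= (70.6 - 30.52) / (67 - 34)
= 40.0800 / 33
= 1.2145

1.2145


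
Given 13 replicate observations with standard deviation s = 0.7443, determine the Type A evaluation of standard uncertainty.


u_A = s / sqrt(n)
u_A = 0.7443 / sqrt(13)
u_A = 0.7443 / 3.6055513
u_A = 0.2064

0.2064


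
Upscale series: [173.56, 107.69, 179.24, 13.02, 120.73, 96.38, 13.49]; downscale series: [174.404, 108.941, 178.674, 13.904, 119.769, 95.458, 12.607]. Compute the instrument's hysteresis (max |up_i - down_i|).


|173.56 - 174.404| = 0.8440
|107.69 - 108.941| = 1.2510
|179.24 - 178.674| = 0.5660
|13.02 - 13.904| = 0.8840
|120.73 - 119.769| = 0.9610
|96.38 - 95.458| = 0.9220
|13.49 - 12.607| = 0.8830
hysteresis = max(diffs) = 1.2510

1.2510


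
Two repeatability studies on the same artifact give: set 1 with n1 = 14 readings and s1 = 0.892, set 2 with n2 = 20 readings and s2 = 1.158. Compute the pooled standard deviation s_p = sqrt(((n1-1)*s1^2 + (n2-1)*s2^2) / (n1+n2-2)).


s_p = sqrt(((n1-1)*s1^2 + (n2-1)*s2^2) / (n1+n2-2))
numerator = (14-1)*0.892^2 + (20-1)*1.158^2 = 10.343632 + 25.478316 = 35.821948
denominator = 14 + 20 - 2 = 32
s_p^2 = 35.821948 / 32 = 1.1194359
s_p = sqrt(1.1194359) = 1.0580

1.0580


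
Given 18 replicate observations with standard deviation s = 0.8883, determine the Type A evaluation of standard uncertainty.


u_A = s / sqrt(n)
u_A = 0.8883 / sqrt(18)
u_A = 0.8883 / 4.2426407
u_A = 0.2094

0.2094


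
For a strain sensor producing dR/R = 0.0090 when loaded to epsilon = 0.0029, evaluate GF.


GF = (dR/R) / epsilon
= 0.0090 / 0.0029
= 3.1034

3.1034


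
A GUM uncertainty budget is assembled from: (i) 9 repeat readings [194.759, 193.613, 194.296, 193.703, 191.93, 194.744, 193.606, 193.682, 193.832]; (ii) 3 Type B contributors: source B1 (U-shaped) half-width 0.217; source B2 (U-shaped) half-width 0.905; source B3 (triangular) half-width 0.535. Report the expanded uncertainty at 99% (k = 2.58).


mean = (194.759 + 193.613 + 194.296 + 193.703 + 191.93 + 194.744 + 193.606 + 193.682 + 193.832) / 9 = 193.7961111
s = sqrt(sum((x - mean)^2)/(n-1)) = 0.84042838
u_A = s / sqrt(n) = 0.84042838 / sqrt(9) = 0.28014279
u_B1 = 0.217 / sqrt(2) = 0.15344217
u_B2 = 0.905 / sqrt(2) = 0.63993164
u_B3 = 0.535 / sqrt(6) = 0.21841284
uc = sqrt(0.28014279^2 + 0.15344217^2 + 0.63993164^2 + 0.21841284^2) = 0.74782428
U = k * uc = 2.58 * 0.74782428
U = 1.9294

1.9294


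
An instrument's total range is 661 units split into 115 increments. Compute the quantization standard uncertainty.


resolution = range / divisions
resolution = 661 / 115 = 5.7478261
u_res = resolution / (2*sqrt(3))
u_res = 5.7478261 / 3.4641016
u_res = 1.6593

1.6593


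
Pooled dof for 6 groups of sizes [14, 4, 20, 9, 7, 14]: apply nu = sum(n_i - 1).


nu = sum_i (n_i - 1)
nu = ((14 - 1) + (4 - 1) + (20 - 1) + (9 - 1) + (7 - 1) + (14 - 1))
nu = 13 + 3 + 19 + 8 + 6 + 13
nu = 62

62


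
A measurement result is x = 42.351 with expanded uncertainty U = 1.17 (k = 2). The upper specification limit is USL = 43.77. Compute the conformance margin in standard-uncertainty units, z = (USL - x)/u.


u = U / k = 1.17 / 2 = 0.585
margin = |USL - x| = |43.77 - 42.351| = 1.419
z = margin / u = 1.419 / 0.585
z = 2.4256

2.4256


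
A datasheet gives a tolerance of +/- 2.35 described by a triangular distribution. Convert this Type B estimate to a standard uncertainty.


u_B = half_width / sqrt(6)
u_B = 2.35 / 2.4494897
u_B = 0.9594

0.9594


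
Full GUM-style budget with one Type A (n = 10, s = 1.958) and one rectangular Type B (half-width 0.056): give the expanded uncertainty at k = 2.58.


u_A = s / sqrt(n) = 1.958 / sqrt(10) = 0.61917397
u_B = half_width / sqrt(3) = 0.056 / sqrt(3) = 0.032331615
uc = sqrt(u_A^2 + u_B^2) = sqrt(0.61917397^2 + 0.032331615^2) = 0.62001753
U = k * uc = 2.58 * 0.62001753
U = 1.5996

1.5996


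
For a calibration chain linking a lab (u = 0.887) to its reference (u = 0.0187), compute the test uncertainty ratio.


TUR = u_lab / u_ref
= 0.887 / 0.0187
= 47.4332

47.4332


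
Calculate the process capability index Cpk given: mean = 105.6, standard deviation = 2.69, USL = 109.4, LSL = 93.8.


Cpu = (USL - mean) / (3*sigma) = (109.4 - 105.6) / (3*2.69) = 0.4709
Cpl = (mean - LSL) / (3*sigma) = (105.6 - 93.8) / (3*2.69) = 1.4622
Cpk = min(Cpu, Cpl) = 0.4709

0.4709


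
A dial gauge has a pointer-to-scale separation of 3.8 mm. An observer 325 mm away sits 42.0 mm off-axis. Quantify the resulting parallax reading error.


error = h * offset / d
= 3.8 * 42.0 / 325
= 0.4911

0.4911


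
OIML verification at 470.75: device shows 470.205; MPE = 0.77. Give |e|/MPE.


e = indication - reference = 470.205 - 470.75 = -0.5450
|e| = 0.5450
ratio = |e| / MPE = 0.5450 / 0.77
ratio = 0.7078

0.7078


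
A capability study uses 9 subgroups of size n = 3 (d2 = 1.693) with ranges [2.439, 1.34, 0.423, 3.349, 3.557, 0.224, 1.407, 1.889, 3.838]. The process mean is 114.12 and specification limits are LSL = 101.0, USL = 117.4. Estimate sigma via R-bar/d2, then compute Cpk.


R_bar = (2.439 + 1.34 + 0.423 + 3.349 + 3.557 + 0.224 + 1.407 + 1.889 + 3.838) / 9 = 2.0517778
sigma = R_bar / d2 = 2.0517778 / 1.693 = 1.2119184
Cp = (USL - LSL)/(6*sigma) = (117.4 - 101.0)/(6*1.2119184) = 2.2554
Cpu = (117.4 - 114.12)/(3*1.2119184) = 0.9022
Cpl = (114.12 - 101.0)/(3*1.2119184) = 3.6086
Cpk = min(Cpu, Cpl) = 0.9022

0.9022


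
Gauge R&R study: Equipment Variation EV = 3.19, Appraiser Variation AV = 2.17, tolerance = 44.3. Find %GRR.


GRR = sqrt(EV^2 + AV^2) = sqrt(3.19^2 + 2.17^2) = 3.8581083
%GRR = GRR / tol * 100 = 3.8581083 / 44.3 * 100
%GRR = 8.7090

8.7090


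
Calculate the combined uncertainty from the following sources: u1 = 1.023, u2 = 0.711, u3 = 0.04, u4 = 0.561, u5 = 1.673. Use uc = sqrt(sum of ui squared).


uc = sqrt(1.023^2 + 0.711^2 + 0.04^2 + 0.561^2 + 1.673^2)
uc = sqrt(4.6673)
uc = 2.1604

2.1604


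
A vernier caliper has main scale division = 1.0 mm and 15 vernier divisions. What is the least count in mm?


LC = MSD / n_div
= 1.0 / 15
= 0.0667

0.0667


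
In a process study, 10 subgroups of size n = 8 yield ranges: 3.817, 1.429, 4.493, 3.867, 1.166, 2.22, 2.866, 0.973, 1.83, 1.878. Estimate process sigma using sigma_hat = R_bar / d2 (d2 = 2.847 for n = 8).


R_bar = (3.817 + 1.429 + 4.493 + 3.867 + 1.166 + 2.22 + 2.866 + 0.973 + 1.83 + 1.878) / 10
R_bar = 24.539 / 10 = 2.4539
sigma_hat = R_bar / d2 = 2.4539 / 2.847 = 0.8619

0.8619


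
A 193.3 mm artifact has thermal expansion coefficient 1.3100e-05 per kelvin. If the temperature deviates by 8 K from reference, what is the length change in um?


dL = L * alpha * dT
= 193.3 * 1.3100e-05 * 8
= 0.0202578 mm
dL_um = 0.0202578 * 1000 = 20.2578 um

20.2578


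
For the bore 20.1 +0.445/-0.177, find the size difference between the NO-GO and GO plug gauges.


GO = nominal - lower_tol (smallest hole = maximum material condition)
GO = 20.1 - 0.177 = 19.923
NO-GO = nominal + upper_tol (largest hole = least material condition)
NO-GO = 20.1 + 0.445 = 20.545
spread = NO-GO - GO = 20.545 - 19.923 = 0.6220

0.6220


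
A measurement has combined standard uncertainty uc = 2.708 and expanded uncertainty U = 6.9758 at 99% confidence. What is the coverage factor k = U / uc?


k = U / uc
k = 6.9758 / 2.708
k = 2.576

2.576


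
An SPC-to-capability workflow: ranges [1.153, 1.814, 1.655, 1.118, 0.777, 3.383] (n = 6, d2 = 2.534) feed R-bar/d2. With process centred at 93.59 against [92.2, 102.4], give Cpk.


R_bar = (1.153 + 1.814 + 1.655 + 1.118 + 0.777 + 3.383) / 6 = 1.65
sigma = R_bar / d2 = 1.65 / 2.534 = 0.65114444
Cp = (USL - LSL)/(6*sigma) = (102.4 - 92.2)/(6*0.65114444) = 2.6108
Cpu = (102.4 - 93.59)/(3*0.65114444) = 4.5100
Cpl = (93.59 - 92.2)/(3*0.65114444) = 0.7116
Cpk = min(Cpu, Cpl) = 0.7116

0.7116


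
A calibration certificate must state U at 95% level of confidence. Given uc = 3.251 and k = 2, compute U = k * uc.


U = k * uc
U = 2 * 3.251
U = 6.5020

6.5020


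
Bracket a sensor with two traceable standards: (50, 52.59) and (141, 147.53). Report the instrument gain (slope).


slope = (y2 - y1) / (x2 - x1)
= (147.53 - 52.59) / (141 - 50)
= 94.9400 / 91
= 1.0433

1.0433


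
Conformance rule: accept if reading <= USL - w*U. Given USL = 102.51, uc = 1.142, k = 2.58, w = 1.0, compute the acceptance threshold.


U = k * uc = 2.58 * 1.142 = 2.94636
guard band g = w * U = 1.0 * 2.94636 = 2.94636
AL = USL - g = 102.51 - 2.94636
AL = 99.5636

99.5636


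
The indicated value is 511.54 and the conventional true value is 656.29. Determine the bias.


Systematic error = measured - true
= 511.54 - 656.29
= -144.7500

-144.7500


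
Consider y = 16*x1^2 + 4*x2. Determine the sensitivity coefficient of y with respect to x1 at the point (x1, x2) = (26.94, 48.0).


y = 16*x1^2 + 4*x2
dy/dx1 = 2*16*x1
Evaluate at x1 = 26.94: c1 = 32 * 26.94
c1 = 862.0800

862.0800


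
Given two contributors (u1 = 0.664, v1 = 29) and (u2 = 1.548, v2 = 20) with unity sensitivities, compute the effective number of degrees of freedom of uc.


uc = sqrt(u1^2 + u2^2) = sqrt(0.664^2 + 1.548^2) = 1.684399
v_eff = uc^4 / (u1^4/v1 + u2^4/v2)
= 1.684399^4 / (0.664^4/29 + 1.548^4/20)
= 8.0497038 / 0.29381672
v_eff = 27.3970

27.3970
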